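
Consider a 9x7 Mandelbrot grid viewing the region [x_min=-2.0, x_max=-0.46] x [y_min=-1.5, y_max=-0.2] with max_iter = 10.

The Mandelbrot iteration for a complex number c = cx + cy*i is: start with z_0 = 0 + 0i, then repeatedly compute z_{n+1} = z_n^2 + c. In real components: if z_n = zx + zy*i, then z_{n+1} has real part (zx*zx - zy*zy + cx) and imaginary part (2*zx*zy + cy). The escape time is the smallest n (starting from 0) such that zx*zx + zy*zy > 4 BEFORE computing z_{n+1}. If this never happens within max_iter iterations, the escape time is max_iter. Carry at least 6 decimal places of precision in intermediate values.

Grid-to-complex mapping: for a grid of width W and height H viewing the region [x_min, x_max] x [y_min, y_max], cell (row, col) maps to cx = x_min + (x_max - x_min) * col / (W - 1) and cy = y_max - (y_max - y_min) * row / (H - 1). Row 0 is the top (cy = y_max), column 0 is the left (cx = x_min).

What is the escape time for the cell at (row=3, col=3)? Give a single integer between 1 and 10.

Answer: 3

Derivation:
z_0 = 0 + 0i, c = -1.4225 + -0.8500i
Iter 1: z = -1.4225 + -0.8500i, |z|^2 = 2.7460
Iter 2: z = -0.1215 + 1.5682i, |z|^2 = 2.4742
Iter 3: z = -3.8671 + -1.2311i, |z|^2 = 16.4703
Escaped at iteration 3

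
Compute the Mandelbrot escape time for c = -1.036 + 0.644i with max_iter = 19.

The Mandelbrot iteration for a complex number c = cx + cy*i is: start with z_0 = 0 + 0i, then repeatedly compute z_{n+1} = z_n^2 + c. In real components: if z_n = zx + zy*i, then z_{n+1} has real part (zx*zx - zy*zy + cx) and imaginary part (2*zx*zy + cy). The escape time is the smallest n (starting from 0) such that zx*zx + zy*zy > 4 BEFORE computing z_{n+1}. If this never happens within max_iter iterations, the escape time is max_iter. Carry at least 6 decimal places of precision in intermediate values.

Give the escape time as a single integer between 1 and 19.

Answer: 4

Derivation:
z_0 = 0 + 0i, c = -1.0360 + 0.6440i
Iter 1: z = -1.0360 + 0.6440i, |z|^2 = 1.4880
Iter 2: z = -0.3774 + -0.6904i, |z|^2 = 0.6191
Iter 3: z = -1.3701 + 1.1651i, |z|^2 = 3.2349
Iter 4: z = -0.5163 + -2.5488i, |z|^2 = 6.7631
Escaped at iteration 4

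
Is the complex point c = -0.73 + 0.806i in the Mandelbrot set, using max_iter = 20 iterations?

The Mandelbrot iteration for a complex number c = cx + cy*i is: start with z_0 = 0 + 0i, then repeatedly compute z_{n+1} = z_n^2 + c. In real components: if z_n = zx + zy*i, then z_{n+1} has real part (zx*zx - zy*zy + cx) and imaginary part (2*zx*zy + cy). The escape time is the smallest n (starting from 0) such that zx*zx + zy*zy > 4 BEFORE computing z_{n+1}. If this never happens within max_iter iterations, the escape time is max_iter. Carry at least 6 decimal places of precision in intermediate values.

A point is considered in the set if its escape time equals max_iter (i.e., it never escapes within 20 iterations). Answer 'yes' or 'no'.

Answer: no

Derivation:
z_0 = 0 + 0i, c = -0.7300 + 0.8060i
Iter 1: z = -0.7300 + 0.8060i, |z|^2 = 1.1825
Iter 2: z = -0.8467 + -0.3708i, |z|^2 = 0.8544
Iter 3: z = -0.1505 + 1.4339i, |z|^2 = 2.0786
Iter 4: z = -2.7633 + 0.3744i, |z|^2 = 7.7762
Escaped at iteration 4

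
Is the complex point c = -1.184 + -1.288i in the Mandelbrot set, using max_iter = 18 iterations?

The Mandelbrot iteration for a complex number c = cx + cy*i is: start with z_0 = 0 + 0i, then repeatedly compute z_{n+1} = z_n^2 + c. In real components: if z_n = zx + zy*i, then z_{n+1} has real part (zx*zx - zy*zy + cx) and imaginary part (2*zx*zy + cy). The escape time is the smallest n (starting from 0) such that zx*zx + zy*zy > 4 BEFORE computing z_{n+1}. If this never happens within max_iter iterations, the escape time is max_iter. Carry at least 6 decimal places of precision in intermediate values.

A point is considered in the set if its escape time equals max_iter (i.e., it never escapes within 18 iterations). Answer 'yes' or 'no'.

Answer: no

Derivation:
z_0 = 0 + 0i, c = -1.1840 + -1.2880i
Iter 1: z = -1.1840 + -1.2880i, |z|^2 = 3.0608
Iter 2: z = -1.4411 + 1.7620i, |z|^2 = 5.1813
Escaped at iteration 2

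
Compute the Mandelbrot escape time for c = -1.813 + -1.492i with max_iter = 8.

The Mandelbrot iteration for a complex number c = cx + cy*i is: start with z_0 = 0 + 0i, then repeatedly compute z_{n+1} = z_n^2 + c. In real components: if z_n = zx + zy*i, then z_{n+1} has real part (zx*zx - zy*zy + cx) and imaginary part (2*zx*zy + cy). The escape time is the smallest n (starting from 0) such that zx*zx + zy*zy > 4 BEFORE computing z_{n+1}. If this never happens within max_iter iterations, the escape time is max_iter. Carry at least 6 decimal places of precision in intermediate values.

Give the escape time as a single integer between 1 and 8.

Answer: 1

Derivation:
z_0 = 0 + 0i, c = -1.8130 + -1.4920i
Iter 1: z = -1.8130 + -1.4920i, |z|^2 = 5.5130
Escaped at iteration 1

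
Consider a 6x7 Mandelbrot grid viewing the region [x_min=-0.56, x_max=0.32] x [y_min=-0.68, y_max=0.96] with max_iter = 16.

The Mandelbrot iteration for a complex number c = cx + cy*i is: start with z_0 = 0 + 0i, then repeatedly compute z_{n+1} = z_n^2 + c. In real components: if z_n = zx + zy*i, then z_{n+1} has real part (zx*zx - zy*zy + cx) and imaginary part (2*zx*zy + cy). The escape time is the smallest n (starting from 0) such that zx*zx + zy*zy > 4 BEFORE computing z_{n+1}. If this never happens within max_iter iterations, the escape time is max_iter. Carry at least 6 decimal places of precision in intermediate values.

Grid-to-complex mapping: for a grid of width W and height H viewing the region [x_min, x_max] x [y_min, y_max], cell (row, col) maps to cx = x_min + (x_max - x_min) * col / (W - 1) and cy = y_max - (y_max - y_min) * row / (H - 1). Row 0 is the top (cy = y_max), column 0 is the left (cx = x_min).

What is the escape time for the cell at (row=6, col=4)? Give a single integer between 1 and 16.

z_0 = 0 + 0i, c = 0.1440 + -0.6800i
Iter 1: z = 0.1440 + -0.6800i, |z|^2 = 0.4831
Iter 2: z = -0.2977 + -0.8758i, |z|^2 = 0.8557
Iter 3: z = -0.5345 + -0.1586i, |z|^2 = 0.3108
Iter 4: z = 0.4045 + -0.5105i, |z|^2 = 0.4242
Iter 5: z = 0.0471 + -1.0930i, |z|^2 = 1.1969
Iter 6: z = -1.0484 + -0.7829i, |z|^2 = 1.7121
Iter 7: z = 0.6303 + 0.9616i, |z|^2 = 1.3220
Iter 8: z = -0.3834 + 0.5323i, |z|^2 = 0.4303
Iter 9: z = 0.0077 + -1.0881i, |z|^2 = 1.1841
Iter 10: z = -1.0400 + -0.6967i, |z|^2 = 1.5669
Iter 11: z = 0.7401 + 0.7691i, |z|^2 = 1.1393
Iter 12: z = 0.1002 + 0.4585i, |z|^2 = 0.2202
Iter 13: z = -0.0561 + -0.5881i, |z|^2 = 0.3490
Iter 14: z = -0.1987 + -0.6140i, |z|^2 = 0.4164
Iter 15: z = -0.1935 + -0.4360i, |z|^2 = 0.2275

Answer: 16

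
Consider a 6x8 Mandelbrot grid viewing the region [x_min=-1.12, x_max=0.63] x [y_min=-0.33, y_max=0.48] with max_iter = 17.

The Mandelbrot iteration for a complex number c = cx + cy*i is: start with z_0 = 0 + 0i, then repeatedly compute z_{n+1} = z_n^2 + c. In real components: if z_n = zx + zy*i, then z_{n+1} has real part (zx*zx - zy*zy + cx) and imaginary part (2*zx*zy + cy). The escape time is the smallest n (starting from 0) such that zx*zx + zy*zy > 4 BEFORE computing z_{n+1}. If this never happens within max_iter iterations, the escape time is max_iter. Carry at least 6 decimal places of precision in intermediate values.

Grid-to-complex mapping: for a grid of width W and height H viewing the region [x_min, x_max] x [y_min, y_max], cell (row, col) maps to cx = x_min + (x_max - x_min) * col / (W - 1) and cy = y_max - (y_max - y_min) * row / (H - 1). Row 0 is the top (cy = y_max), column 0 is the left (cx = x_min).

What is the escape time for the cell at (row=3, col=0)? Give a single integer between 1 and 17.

Answer: 17

Derivation:
z_0 = 0 + 0i, c = -1.1200 + 0.1329i
Iter 1: z = -1.1200 + 0.1329i, |z|^2 = 1.2721
Iter 2: z = 0.1167 + -0.1647i, |z|^2 = 0.0408
Iter 3: z = -1.1335 + 0.0944i, |z|^2 = 1.2938
Iter 4: z = 0.1559 + -0.0811i, |z|^2 = 0.0309
Iter 5: z = -1.1023 + 0.1076i, |z|^2 = 1.2266
Iter 6: z = 0.0834 + -0.1043i, |z|^2 = 0.0178
Iter 7: z = -1.1239 + 0.1155i, |z|^2 = 1.2765
Iter 8: z = 0.1298 + -0.1267i, |z|^2 = 0.0329
Iter 9: z = -1.1192 + 0.1000i, |z|^2 = 1.2626
Iter 10: z = 0.1226 + -0.0909i, |z|^2 = 0.0233
Iter 11: z = -1.1132 + 0.1106i, |z|^2 = 1.2515
Iter 12: z = 0.1071 + -0.1133i, |z|^2 = 0.0243
Iter 13: z = -1.1214 + 0.1086i, |z|^2 = 1.2693
Iter 14: z = 0.1257 + -0.1107i, |z|^2 = 0.0281
Iter 15: z = -1.1165 + 0.1050i, |z|^2 = 1.2575
Iter 16: z = 0.1154 + -0.1017i, |z|^2 = 0.0237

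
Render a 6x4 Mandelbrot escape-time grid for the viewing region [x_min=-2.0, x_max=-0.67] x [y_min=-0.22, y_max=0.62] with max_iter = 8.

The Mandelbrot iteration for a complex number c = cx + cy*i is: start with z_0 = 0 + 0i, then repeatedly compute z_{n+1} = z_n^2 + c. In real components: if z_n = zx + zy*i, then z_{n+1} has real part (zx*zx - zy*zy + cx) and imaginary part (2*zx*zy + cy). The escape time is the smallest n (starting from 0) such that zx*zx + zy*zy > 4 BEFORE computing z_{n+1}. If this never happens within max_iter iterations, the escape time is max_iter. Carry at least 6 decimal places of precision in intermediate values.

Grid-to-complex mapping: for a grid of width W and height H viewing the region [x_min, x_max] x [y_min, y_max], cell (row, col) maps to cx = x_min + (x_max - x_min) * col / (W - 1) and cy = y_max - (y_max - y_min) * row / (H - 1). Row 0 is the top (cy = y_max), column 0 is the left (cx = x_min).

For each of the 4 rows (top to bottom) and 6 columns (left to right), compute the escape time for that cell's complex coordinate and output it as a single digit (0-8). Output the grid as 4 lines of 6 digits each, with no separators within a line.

(row=0, col=0): c = -2.0000 + 0.6200i → escape time 1
(row=0, col=1): c = -1.7340 + 0.6200i → escape time 3
(row=0, col=2): c = -1.4680 + 0.6200i → escape time 3
(row=0, col=3): c = -1.2020 + 0.6200i → escape time 3
(row=0, col=4): c = -0.9360 + 0.6200i → escape time 5
(row=0, col=5): c = -0.6700 + 0.6200i → escape time 7
(row=1, col=0): c = -2.0000 + 0.3400i → escape time 1
(row=1, col=1): c = -1.7340 + 0.3400i → escape time 4
(row=1, col=2): c = -1.4680 + 0.3400i → escape time 5
(row=1, col=3): c = -1.2020 + 0.3400i → escape time 8
(row=1, col=4): c = -0.9360 + 0.3400i → escape time 8
(row=1, col=5): c = -0.6700 + 0.3400i → escape time 8
(row=2, col=0): c = -2.0000 + 0.0600i → escape time 1
(row=2, col=1): c = -1.7340 + 0.0600i → escape time 7
(row=2, col=2): c = -1.4680 + 0.0600i → escape time 8
(row=2, col=3): c = -1.2020 + 0.0600i → escape time 8
(row=2, col=4): c = -0.9360 + 0.0600i → escape time 8
(row=2, col=5): c = -0.6700 + 0.0600i → escape time 8
(row=3, col=0): c = -2.0000 + -0.2200i → escape time 1
(row=3, col=1): c = -1.7340 + -0.2200i → escape time 4
(row=3, col=2): c = -1.4680 + -0.2200i → escape time 5
(row=3, col=3): c = -1.2020 + -0.2200i → escape time 8
(row=3, col=4): c = -0.9360 + -0.2200i → escape time 8
(row=3, col=5): c = -0.6700 + -0.2200i → escape time 8

Answer: 133357
145888
178888
145888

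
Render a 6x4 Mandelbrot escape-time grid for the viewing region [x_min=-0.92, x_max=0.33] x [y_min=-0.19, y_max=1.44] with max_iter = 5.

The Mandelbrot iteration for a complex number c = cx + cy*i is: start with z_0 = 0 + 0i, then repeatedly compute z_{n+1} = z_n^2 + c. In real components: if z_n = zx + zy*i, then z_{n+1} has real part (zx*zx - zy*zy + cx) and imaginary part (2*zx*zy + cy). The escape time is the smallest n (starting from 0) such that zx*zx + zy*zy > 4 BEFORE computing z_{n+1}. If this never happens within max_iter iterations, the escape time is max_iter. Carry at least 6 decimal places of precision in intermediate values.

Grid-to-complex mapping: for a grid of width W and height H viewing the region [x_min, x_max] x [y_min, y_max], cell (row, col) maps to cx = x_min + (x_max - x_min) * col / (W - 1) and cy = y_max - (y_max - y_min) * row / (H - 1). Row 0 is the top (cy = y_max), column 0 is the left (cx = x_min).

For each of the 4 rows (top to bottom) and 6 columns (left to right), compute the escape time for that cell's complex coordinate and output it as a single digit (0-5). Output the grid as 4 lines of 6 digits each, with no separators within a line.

Answer: 222222
345554
555555
555555

Derivation:
(row=0, col=0): c = -0.9200 + 1.4400i → escape time 2
(row=0, col=1): c = -0.6700 + 1.4400i → escape time 2
(row=0, col=2): c = -0.4200 + 1.4400i → escape time 2
(row=0, col=3): c = -0.1700 + 1.4400i → escape time 2
(row=0, col=4): c = 0.0800 + 1.4400i → escape time 2
(row=0, col=5): c = 0.3300 + 1.4400i → escape time 2
(row=1, col=0): c = -0.9200 + 0.8967i → escape time 3
(row=1, col=1): c = -0.6700 + 0.8967i → escape time 4
(row=1, col=2): c = -0.4200 + 0.8967i → escape time 5
(row=1, col=3): c = -0.1700 + 0.8967i → escape time 5
(row=1, col=4): c = 0.0800 + 0.8967i → escape time 5
(row=1, col=5): c = 0.3300 + 0.8967i → escape time 4
(row=2, col=0): c = -0.9200 + 0.3533i → escape time 5
(row=2, col=1): c = -0.6700 + 0.3533i → escape time 5
(row=2, col=2): c = -0.4200 + 0.3533i → escape time 5
(row=2, col=3): c = -0.1700 + 0.3533i → escape time 5
(row=2, col=4): c = 0.0800 + 0.3533i → escape time 5
(row=2, col=5): c = 0.3300 + 0.3533i → escape time 5
(row=3, col=0): c = -0.9200 + -0.1900i → escape time 5
(row=3, col=1): c = -0.6700 + -0.1900i → escape time 5
(row=3, col=2): c = -0.4200 + -0.1900i → escape time 5
(row=3, col=3): c = -0.1700 + -0.1900i → escape time 5
(row=3, col=4): c = 0.0800 + -0.1900i → escape time 5
(row=3, col=5): c = 0.3300 + -0.1900i → escape time 5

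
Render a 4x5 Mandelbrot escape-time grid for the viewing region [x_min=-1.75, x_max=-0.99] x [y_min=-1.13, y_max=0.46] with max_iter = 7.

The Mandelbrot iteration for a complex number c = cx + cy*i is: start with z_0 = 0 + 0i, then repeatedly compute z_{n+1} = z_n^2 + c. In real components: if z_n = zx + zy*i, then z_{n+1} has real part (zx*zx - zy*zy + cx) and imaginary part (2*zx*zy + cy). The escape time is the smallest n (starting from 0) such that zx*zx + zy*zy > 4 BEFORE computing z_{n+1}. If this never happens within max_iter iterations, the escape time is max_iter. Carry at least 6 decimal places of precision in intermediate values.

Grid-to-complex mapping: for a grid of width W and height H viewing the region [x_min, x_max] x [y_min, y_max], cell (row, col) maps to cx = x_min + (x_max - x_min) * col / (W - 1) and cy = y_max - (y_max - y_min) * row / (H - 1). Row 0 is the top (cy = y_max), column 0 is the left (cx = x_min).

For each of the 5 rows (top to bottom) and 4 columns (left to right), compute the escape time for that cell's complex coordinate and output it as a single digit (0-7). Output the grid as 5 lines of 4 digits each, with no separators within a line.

Answer: 3365
7777
4477
3334
1233

Derivation:
(row=0, col=0): c = -1.7500 + 0.4600i → escape time 3
(row=0, col=1): c = -1.4967 + 0.4600i → escape time 3
(row=0, col=2): c = -1.2433 + 0.4600i → escape time 6
(row=0, col=3): c = -0.9900 + 0.4600i → escape time 5
(row=1, col=0): c = -1.7500 + 0.0625i → escape time 7
(row=1, col=1): c = -1.4967 + 0.0625i → escape time 7
(row=1, col=2): c = -1.2433 + 0.0625i → escape time 7
(row=1, col=3): c = -0.9900 + 0.0625i → escape time 7
(row=2, col=0): c = -1.7500 + -0.3350i → escape time 4
(row=2, col=1): c = -1.4967 + -0.3350i → escape time 4
(row=2, col=2): c = -1.2433 + -0.3350i → escape time 7
(row=2, col=3): c = -0.9900 + -0.3350i → escape time 7
(row=3, col=0): c = -1.7500 + -0.7325i → escape time 3
(row=3, col=1): c = -1.4967 + -0.7325i → escape time 3
(row=3, col=2): c = -1.2433 + -0.7325i → escape time 3
(row=3, col=3): c = -0.9900 + -0.7325i → escape time 4
(row=4, col=0): c = -1.7500 + -1.1300i → escape time 1
(row=4, col=1): c = -1.4967 + -1.1300i → escape time 2
(row=4, col=2): c = -1.2433 + -1.1300i → escape time 3
(row=4, col=3): c = -0.9900 + -1.1300i → escape time 3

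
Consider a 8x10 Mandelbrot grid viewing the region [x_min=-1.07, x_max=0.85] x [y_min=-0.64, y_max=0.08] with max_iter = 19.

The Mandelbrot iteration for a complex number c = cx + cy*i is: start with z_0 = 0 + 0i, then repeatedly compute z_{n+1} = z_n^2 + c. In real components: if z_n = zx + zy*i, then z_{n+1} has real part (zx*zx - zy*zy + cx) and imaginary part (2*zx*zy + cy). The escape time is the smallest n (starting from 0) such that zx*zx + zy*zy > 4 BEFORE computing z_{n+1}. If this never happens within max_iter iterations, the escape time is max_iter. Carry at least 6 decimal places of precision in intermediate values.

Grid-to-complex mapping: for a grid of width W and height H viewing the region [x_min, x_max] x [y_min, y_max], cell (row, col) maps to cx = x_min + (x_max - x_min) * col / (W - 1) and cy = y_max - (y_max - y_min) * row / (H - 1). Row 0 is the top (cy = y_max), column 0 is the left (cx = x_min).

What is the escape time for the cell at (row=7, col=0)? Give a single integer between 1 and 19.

Answer: 5

Derivation:
z_0 = 0 + 0i, c = -1.0700 + -0.4800i
Iter 1: z = -1.0700 + -0.4800i, |z|^2 = 1.3753
Iter 2: z = -0.1555 + 0.5472i, |z|^2 = 0.3236
Iter 3: z = -1.3452 + -0.6502i, |z|^2 = 2.2324
Iter 4: z = 0.3170 + 1.2693i, |z|^2 = 1.7116
Iter 5: z = -2.5807 + 0.3246i, |z|^2 = 6.7652
Escaped at iteration 5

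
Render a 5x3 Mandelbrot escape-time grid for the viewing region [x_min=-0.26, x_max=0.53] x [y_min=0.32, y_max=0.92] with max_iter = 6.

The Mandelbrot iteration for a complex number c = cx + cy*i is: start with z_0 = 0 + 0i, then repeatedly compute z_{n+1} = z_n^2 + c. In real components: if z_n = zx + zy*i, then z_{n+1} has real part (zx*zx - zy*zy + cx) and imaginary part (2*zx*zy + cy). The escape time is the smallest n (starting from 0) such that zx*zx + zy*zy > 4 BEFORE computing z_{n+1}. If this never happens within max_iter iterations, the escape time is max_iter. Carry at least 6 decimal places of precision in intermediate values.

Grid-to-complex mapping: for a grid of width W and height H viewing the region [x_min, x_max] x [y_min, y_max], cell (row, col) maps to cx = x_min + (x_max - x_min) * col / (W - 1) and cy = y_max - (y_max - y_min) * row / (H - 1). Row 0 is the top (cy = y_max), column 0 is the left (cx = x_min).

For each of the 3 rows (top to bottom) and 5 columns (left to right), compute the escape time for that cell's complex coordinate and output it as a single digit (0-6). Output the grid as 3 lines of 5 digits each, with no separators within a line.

(row=0, col=0): c = -0.2600 + 0.9200i → escape time 6
(row=0, col=1): c = -0.0625 + 0.9200i → escape time 6
(row=0, col=2): c = 0.1350 + 0.9200i → escape time 5
(row=0, col=3): c = 0.3325 + 0.9200i → escape time 4
(row=0, col=4): c = 0.5300 + 0.9200i → escape time 3
(row=1, col=0): c = -0.2600 + 0.6200i → escape time 6
(row=1, col=1): c = -0.0625 + 0.6200i → escape time 6
(row=1, col=2): c = 0.1350 + 0.6200i → escape time 6
(row=1, col=3): c = 0.3325 + 0.6200i → escape time 6
(row=1, col=4): c = 0.5300 + 0.6200i → escape time 4
(row=2, col=0): c = -0.2600 + 0.3200i → escape time 6
(row=2, col=1): c = -0.0625 + 0.3200i → escape time 6
(row=2, col=2): c = 0.1350 + 0.3200i → escape time 6
(row=2, col=3): c = 0.3325 + 0.3200i → escape time 6
(row=2, col=4): c = 0.5300 + 0.3200i → escape time 5

Answer: 66543
66664
66665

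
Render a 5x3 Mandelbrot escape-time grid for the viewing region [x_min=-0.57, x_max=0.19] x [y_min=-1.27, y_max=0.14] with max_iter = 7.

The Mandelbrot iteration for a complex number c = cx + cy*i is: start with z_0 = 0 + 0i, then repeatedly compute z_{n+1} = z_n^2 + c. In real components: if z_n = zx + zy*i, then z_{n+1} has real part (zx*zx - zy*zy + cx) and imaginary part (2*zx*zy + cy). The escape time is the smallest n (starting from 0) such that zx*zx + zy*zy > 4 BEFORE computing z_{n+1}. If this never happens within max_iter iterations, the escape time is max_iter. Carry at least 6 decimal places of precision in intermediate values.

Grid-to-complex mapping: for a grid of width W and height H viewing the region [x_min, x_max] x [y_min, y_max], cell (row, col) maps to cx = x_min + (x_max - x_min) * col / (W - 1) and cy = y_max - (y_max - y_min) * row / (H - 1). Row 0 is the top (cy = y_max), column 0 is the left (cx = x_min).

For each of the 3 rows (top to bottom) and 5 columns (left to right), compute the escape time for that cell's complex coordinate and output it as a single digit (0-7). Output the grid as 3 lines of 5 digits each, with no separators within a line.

(row=0, col=0): c = -0.5700 + 0.1400i → escape time 7
(row=0, col=1): c = -0.3800 + 0.1400i → escape time 7
(row=0, col=2): c = -0.1900 + 0.1400i → escape time 7
(row=0, col=3): c = 0.0000 + 0.1400i → escape time 7
(row=0, col=4): c = 0.1900 + 0.1400i → escape time 7
(row=1, col=0): c = -0.5700 + -0.5650i → escape time 7
(row=1, col=1): c = -0.3800 + -0.5650i → escape time 7
(row=1, col=2): c = -0.1900 + -0.5650i → escape time 7
(row=1, col=3): c = 0.0000 + -0.5650i → escape time 7
(row=1, col=4): c = 0.1900 + -0.5650i → escape time 7
(row=2, col=0): c = -0.5700 + -1.2700i → escape time 3
(row=2, col=1): c = -0.3800 + -1.2700i → escape time 3
(row=2, col=2): c = -0.1900 + -1.2700i → escape time 3
(row=2, col=3): c = 0.0000 + -1.2700i → escape time 2
(row=2, col=4): c = 0.1900 + -1.2700i → escape time 2

Answer: 77777
77777
33322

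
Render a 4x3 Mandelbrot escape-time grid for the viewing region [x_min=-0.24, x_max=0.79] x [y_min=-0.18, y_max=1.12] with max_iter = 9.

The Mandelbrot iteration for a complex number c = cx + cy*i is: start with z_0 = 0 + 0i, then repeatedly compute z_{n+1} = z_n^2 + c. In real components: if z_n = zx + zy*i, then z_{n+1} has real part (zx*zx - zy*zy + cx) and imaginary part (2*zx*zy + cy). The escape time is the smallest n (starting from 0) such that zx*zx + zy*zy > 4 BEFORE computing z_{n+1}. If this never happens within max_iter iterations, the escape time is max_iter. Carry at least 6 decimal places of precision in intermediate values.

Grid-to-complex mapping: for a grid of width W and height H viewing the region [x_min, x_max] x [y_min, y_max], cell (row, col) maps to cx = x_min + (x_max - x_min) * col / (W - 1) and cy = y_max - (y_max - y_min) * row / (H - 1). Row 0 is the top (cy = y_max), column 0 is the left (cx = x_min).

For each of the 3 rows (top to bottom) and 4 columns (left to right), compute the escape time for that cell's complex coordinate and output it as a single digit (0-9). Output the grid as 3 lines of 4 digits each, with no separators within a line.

(row=0, col=0): c = -0.2400 + 1.1200i → escape time 5
(row=0, col=1): c = 0.1033 + 1.1200i → escape time 3
(row=0, col=2): c = 0.4467 + 1.1200i → escape time 2
(row=0, col=3): c = 0.7900 + 1.1200i → escape time 2
(row=1, col=0): c = -0.2400 + 0.4700i → escape time 9
(row=1, col=1): c = 0.1033 + 0.4700i → escape time 9
(row=1, col=2): c = 0.4467 + 0.4700i → escape time 6
(row=1, col=3): c = 0.7900 + 0.4700i → escape time 3
(row=2, col=0): c = -0.2400 + -0.1800i → escape time 9
(row=2, col=1): c = 0.1033 + -0.1800i → escape time 9
(row=2, col=2): c = 0.4467 + -0.1800i → escape time 7
(row=2, col=3): c = 0.7900 + -0.1800i → escape time 3

Answer: 5322
9963
9973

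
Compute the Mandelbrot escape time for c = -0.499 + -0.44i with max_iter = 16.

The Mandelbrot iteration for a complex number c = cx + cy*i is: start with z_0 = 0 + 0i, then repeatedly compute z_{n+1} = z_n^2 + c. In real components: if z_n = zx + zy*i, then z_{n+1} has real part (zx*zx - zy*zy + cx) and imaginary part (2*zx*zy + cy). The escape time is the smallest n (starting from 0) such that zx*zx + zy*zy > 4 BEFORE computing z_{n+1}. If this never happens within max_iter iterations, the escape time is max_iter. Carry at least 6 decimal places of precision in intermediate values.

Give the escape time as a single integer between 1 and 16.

z_0 = 0 + 0i, c = -0.4990 + -0.4400i
Iter 1: z = -0.4990 + -0.4400i, |z|^2 = 0.4426
Iter 2: z = -0.4436 + -0.0009i, |z|^2 = 0.1968
Iter 3: z = -0.3022 + -0.4392i, |z|^2 = 0.2843
Iter 4: z = -0.6006 + -0.1745i, |z|^2 = 0.3911
Iter 5: z = -0.1688 + -0.2304i, |z|^2 = 0.0816
Iter 6: z = -0.5236 + -0.3622i, |z|^2 = 0.4054
Iter 7: z = -0.3561 + -0.0607i, |z|^2 = 0.1305
Iter 8: z = -0.3759 + -0.3968i, |z|^2 = 0.2987
Iter 9: z = -0.5152 + -0.1417i, |z|^2 = 0.2855
Iter 10: z = -0.2537 + -0.2940i, |z|^2 = 0.1508
Iter 11: z = -0.5211 + -0.2908i, |z|^2 = 0.3561
Iter 12: z = -0.3120 + -0.1369i, |z|^2 = 0.1161
Iter 13: z = -0.4204 + -0.3545i, |z|^2 = 0.3024
Iter 14: z = -0.4480 + -0.1419i, |z|^2 = 0.2208
Iter 15: z = -0.3184 + -0.3128i, |z|^2 = 0.1993

Answer: 16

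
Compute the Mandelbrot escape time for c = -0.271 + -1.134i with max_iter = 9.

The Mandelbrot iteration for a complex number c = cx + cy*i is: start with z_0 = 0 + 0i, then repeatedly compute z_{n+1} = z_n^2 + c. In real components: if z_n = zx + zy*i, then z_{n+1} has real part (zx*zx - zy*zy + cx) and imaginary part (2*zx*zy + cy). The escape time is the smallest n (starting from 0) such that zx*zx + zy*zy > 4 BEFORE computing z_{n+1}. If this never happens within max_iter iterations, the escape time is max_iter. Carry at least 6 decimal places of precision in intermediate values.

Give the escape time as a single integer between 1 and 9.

Answer: 4

Derivation:
z_0 = 0 + 0i, c = -0.2710 + -1.1340i
Iter 1: z = -0.2710 + -1.1340i, |z|^2 = 1.3594
Iter 2: z = -1.4835 + -0.5194i, |z|^2 = 2.4706
Iter 3: z = 1.6601 + 0.4070i, |z|^2 = 2.9215
Iter 4: z = 2.3192 + 0.2173i, |z|^2 = 5.4258
Escaped at iteration 4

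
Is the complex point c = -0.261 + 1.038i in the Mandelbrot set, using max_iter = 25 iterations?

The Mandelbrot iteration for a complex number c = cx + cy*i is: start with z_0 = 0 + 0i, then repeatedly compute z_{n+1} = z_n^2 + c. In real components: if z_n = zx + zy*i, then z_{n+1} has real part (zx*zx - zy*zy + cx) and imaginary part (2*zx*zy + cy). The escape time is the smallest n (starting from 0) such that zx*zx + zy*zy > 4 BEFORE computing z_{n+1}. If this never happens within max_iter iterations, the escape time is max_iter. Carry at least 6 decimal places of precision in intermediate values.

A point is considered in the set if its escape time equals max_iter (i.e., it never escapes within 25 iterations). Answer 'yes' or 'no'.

Answer: no

Derivation:
z_0 = 0 + 0i, c = -0.2610 + 1.0380i
Iter 1: z = -0.2610 + 1.0380i, |z|^2 = 1.1456
Iter 2: z = -1.2703 + 0.4962i, |z|^2 = 1.8599
Iter 3: z = 1.1065 + -0.2226i, |z|^2 = 1.2740
Iter 4: z = 0.9139 + 0.5454i, |z|^2 = 1.1327
Iter 5: z = 0.2767 + 2.0349i, |z|^2 = 4.2174
Escaped at iteration 5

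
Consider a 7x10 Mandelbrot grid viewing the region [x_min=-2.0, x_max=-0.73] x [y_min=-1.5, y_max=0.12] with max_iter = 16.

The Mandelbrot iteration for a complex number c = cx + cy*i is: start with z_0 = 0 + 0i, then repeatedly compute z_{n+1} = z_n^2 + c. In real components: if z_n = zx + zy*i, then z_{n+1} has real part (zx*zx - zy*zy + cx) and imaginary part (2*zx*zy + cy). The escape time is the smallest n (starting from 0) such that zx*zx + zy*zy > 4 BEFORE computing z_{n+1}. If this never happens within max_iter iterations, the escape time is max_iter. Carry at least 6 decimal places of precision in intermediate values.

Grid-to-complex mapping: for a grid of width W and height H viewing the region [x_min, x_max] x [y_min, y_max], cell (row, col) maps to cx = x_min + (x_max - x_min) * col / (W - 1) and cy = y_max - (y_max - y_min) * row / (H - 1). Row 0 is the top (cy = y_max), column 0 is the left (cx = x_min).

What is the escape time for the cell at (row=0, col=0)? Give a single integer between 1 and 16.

Answer: 1

Derivation:
z_0 = 0 + 0i, c = -2.0000 + 0.1200i
Iter 1: z = -2.0000 + 0.1200i, |z|^2 = 4.0144
Escaped at iteration 1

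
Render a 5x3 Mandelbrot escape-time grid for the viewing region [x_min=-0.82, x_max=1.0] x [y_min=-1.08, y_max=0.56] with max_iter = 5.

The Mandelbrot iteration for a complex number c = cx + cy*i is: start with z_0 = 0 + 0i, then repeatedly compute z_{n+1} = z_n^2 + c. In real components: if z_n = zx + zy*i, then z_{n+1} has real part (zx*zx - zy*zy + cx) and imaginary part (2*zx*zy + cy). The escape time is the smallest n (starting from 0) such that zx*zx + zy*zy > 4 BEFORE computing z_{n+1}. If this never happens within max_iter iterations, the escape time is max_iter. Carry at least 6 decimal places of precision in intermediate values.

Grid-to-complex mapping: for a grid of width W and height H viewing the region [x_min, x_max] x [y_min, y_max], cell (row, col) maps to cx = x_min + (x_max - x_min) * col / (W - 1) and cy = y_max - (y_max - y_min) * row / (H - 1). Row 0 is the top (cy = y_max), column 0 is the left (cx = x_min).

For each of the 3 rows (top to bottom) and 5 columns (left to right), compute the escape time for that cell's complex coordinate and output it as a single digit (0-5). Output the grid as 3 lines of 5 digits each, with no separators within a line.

(row=0, col=0): c = -0.8200 + 0.5600i → escape time 5
(row=0, col=1): c = -0.3650 + 0.5600i → escape time 5
(row=0, col=2): c = 0.0900 + 0.5600i → escape time 5
(row=0, col=3): c = 0.5450 + 0.5600i → escape time 4
(row=0, col=4): c = 1.0000 + 0.5600i → escape time 2
(row=1, col=0): c = -0.8200 + -0.2600i → escape time 5
(row=1, col=1): c = -0.3650 + -0.2600i → escape time 5
(row=1, col=2): c = 0.0900 + -0.2600i → escape time 5
(row=1, col=3): c = 0.5450 + -0.2600i → escape time 4
(row=1, col=4): c = 1.0000 + -0.2600i → escape time 2
(row=2, col=0): c = -0.8200 + -1.0800i → escape time 3
(row=2, col=1): c = -0.3650 + -1.0800i → escape time 4
(row=2, col=2): c = 0.0900 + -1.0800i → escape time 4
(row=2, col=3): c = 0.5450 + -1.0800i → escape time 2
(row=2, col=4): c = 1.0000 + -1.0800i → escape time 2

Answer: 55542
55542
34422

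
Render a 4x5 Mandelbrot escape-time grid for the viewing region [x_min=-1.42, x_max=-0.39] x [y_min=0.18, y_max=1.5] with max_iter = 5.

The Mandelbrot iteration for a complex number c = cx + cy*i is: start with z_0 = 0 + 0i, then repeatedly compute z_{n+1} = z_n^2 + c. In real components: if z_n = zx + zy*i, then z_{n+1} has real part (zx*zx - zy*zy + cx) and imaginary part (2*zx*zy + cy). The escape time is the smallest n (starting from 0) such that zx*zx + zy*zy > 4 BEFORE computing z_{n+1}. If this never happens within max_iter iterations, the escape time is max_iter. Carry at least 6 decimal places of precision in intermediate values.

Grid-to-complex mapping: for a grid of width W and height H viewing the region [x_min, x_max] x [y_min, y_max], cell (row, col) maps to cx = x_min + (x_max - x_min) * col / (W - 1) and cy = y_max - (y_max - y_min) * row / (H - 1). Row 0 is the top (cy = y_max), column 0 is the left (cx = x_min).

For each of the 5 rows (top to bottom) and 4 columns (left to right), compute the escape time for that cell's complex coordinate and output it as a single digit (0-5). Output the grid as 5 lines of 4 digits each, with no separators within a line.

Answer: 1222
2333
3345
3555
5555

Derivation:
(row=0, col=0): c = -1.4200 + 1.5000i → escape time 1
(row=0, col=1): c = -1.0767 + 1.5000i → escape time 2
(row=0, col=2): c = -0.7333 + 1.5000i → escape time 2
(row=0, col=3): c = -0.3900 + 1.5000i → escape time 2
(row=1, col=0): c = -1.4200 + 1.1700i → escape time 2
(row=1, col=1): c = -1.0767 + 1.1700i → escape time 3
(row=1, col=2): c = -0.7333 + 1.1700i → escape time 3
(row=1, col=3): c = -0.3900 + 1.1700i → escape time 3
(row=2, col=0): c = -1.4200 + 0.8400i → escape time 3
(row=2, col=1): c = -1.0767 + 0.8400i → escape time 3
(row=2, col=2): c = -0.7333 + 0.8400i → escape time 4
(row=2, col=3): c = -0.3900 + 0.8400i → escape time 5
(row=3, col=0): c = -1.4200 + 0.5100i → escape time 3
(row=3, col=1): c = -1.0767 + 0.5100i → escape time 5
(row=3, col=2): c = -0.7333 + 0.5100i → escape time 5
(row=3, col=3): c = -0.3900 + 0.5100i → escape time 5
(row=4, col=0): c = -1.4200 + 0.1800i → escape time 5
(row=4, col=1): c = -1.0767 + 0.1800i → escape time 5
(row=4, col=2): c = -0.7333 + 0.1800i → escape time 5
(row=4, col=3): c = -0.3900 + 0.1800i → escape time 5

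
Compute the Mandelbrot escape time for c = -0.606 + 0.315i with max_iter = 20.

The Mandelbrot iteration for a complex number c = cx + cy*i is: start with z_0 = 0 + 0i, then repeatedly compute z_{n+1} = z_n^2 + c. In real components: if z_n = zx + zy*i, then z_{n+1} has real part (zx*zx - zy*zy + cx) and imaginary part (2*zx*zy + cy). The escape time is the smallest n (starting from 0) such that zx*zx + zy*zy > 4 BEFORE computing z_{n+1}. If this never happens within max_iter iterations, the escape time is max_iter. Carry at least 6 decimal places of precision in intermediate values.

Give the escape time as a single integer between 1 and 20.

z_0 = 0 + 0i, c = -0.6060 + 0.3150i
Iter 1: z = -0.6060 + 0.3150i, |z|^2 = 0.4665
Iter 2: z = -0.3380 + -0.0668i, |z|^2 = 0.1187
Iter 3: z = -0.4962 + 0.3601i, |z|^2 = 0.3759
Iter 4: z = -0.4895 + -0.0424i, |z|^2 = 0.2414
Iter 5: z = -0.3682 + 0.3565i, |z|^2 = 0.2627
Iter 6: z = -0.5975 + 0.0524i, |z|^2 = 0.3598
Iter 7: z = -0.2517 + 0.2523i, |z|^2 = 0.1270
Iter 8: z = -0.6063 + 0.1880i, |z|^2 = 0.4029
Iter 9: z = -0.2737 + 0.0871i, |z|^2 = 0.0825
Iter 10: z = -0.5387 + 0.2673i, |z|^2 = 0.3616
Iter 11: z = -0.3873 + 0.0270i, |z|^2 = 0.1507
Iter 12: z = -0.4567 + 0.2941i, |z|^2 = 0.2951
Iter 13: z = -0.4839 + 0.0464i, |z|^2 = 0.2363
Iter 14: z = -0.3740 + 0.2701i, |z|^2 = 0.2128
Iter 15: z = -0.5391 + 0.1130i, |z|^2 = 0.3034
Iter 16: z = -0.3281 + 0.1932i, |z|^2 = 0.1450
Iter 17: z = -0.5357 + 0.1882i, |z|^2 = 0.3224
Iter 18: z = -0.3545 + 0.1134i, |z|^2 = 0.1385
Iter 19: z = -0.4932 + 0.2346i, |z|^2 = 0.2983

Answer: 20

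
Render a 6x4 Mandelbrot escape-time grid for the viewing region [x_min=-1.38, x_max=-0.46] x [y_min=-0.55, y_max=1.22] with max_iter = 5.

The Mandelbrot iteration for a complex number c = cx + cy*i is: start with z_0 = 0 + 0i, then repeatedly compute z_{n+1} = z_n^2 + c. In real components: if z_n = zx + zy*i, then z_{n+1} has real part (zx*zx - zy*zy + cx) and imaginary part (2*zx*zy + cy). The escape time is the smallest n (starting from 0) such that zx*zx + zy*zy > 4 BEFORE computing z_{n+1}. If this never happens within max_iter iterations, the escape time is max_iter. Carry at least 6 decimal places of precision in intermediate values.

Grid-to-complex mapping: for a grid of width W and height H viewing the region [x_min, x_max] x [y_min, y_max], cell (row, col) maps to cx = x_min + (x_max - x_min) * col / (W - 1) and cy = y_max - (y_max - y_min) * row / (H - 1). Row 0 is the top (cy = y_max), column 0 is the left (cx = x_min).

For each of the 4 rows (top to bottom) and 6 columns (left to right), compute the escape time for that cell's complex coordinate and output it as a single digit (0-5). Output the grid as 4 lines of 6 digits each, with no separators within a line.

(row=0, col=0): c = -1.3800 + 1.2200i → escape time 2
(row=0, col=1): c = -1.1960 + 1.2200i → escape time 2
(row=0, col=2): c = -1.0120 + 1.2200i → escape time 3
(row=0, col=3): c = -0.8280 + 1.2200i → escape time 3
(row=0, col=4): c = -0.6440 + 1.2200i → escape time 3
(row=0, col=5): c = -0.4600 + 1.2200i → escape time 3
(row=1, col=0): c = -1.3800 + 0.6300i → escape time 3
(row=1, col=1): c = -1.1960 + 0.6300i → escape time 3
(row=1, col=2): c = -1.0120 + 0.6300i → escape time 4
(row=1, col=3): c = -0.8280 + 0.6300i → escape time 5
(row=1, col=4): c = -0.6440 + 0.6300i → escape time 5
(row=1, col=5): c = -0.4600 + 0.6300i → escape time 5
(row=2, col=0): c = -1.3800 + 0.0400i → escape time 5
(row=2, col=1): c = -1.1960 + 0.0400i → escape time 5
(row=2, col=2): c = -1.0120 + 0.0400i → escape time 5
(row=2, col=3): c = -0.8280 + 0.0400i → escape time 5
(row=2, col=4): c = -0.6440 + 0.0400i → escape time 5
(row=2, col=5): c = -0.4600 + 0.0400i → escape time 5
(row=3, col=0): c = -1.3800 + -0.5500i → escape time 3
(row=3, col=1): c = -1.1960 + -0.5500i → escape time 4
(row=3, col=2): c = -1.0120 + -0.5500i → escape time 5
(row=3, col=3): c = -0.8280 + -0.5500i → escape time 5
(row=3, col=4): c = -0.6440 + -0.5500i → escape time 5
(row=3, col=5): c = -0.4600 + -0.5500i → escape time 5

Answer: 223333
334555
555555
345555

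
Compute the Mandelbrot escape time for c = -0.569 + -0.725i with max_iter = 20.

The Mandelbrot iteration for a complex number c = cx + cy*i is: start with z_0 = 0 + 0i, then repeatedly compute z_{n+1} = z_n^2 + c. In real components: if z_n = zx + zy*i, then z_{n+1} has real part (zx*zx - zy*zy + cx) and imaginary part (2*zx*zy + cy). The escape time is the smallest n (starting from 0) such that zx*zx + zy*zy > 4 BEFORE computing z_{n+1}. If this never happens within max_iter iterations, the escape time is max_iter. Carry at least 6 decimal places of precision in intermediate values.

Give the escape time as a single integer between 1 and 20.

Answer: 6

Derivation:
z_0 = 0 + 0i, c = -0.5690 + -0.7250i
Iter 1: z = -0.5690 + -0.7250i, |z|^2 = 0.8494
Iter 2: z = -0.7709 + 0.1000i, |z|^2 = 0.6042
Iter 3: z = 0.0152 + -0.8792i, |z|^2 = 0.7733
Iter 4: z = -1.3418 + -0.7518i, |z|^2 = 2.3657
Iter 5: z = 0.6664 + 1.2925i, |z|^2 = 2.1147
Iter 6: z = -1.7955 + 0.9977i, |z|^2 = 4.2192
Escaped at iteration 6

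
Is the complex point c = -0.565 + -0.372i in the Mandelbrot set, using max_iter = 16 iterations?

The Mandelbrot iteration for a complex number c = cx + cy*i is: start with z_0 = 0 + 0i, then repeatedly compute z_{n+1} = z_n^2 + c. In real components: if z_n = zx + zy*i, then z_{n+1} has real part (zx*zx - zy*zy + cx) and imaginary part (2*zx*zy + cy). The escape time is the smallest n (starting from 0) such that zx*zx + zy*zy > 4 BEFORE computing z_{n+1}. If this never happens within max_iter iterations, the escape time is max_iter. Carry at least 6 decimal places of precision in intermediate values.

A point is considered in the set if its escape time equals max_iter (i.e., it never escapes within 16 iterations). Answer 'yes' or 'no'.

Answer: yes

Derivation:
z_0 = 0 + 0i, c = -0.5650 + -0.3720i
Iter 1: z = -0.5650 + -0.3720i, |z|^2 = 0.4576
Iter 2: z = -0.3842 + 0.0484i, |z|^2 = 0.1499
Iter 3: z = -0.4198 + -0.4092i, |z|^2 = 0.3436
Iter 4: z = -0.5562 + -0.0285i, |z|^2 = 0.3102
Iter 5: z = -0.2564 + -0.3403i, |z|^2 = 0.1816
Iter 6: z = -0.6150 + -0.1975i, |z|^2 = 0.4173
Iter 7: z = -0.2257 + -0.1291i, |z|^2 = 0.0676
Iter 8: z = -0.5307 + -0.3137i, |z|^2 = 0.3801
Iter 9: z = -0.3818 + -0.0390i, |z|^2 = 0.1473
Iter 10: z = -0.4208 + -0.3422i, |z|^2 = 0.2942
Iter 11: z = -0.5051 + -0.0840i, |z|^2 = 0.2621
Iter 12: z = -0.3170 + -0.2871i, |z|^2 = 0.1829
Iter 13: z = -0.5470 + -0.1900i, |z|^2 = 0.3353
Iter 14: z = -0.3019 + -0.1642i, |z|^2 = 0.1181
Iter 15: z = -0.5008 + -0.2729i, |z|^2 = 0.3253
Did not escape in 16 iterations → in set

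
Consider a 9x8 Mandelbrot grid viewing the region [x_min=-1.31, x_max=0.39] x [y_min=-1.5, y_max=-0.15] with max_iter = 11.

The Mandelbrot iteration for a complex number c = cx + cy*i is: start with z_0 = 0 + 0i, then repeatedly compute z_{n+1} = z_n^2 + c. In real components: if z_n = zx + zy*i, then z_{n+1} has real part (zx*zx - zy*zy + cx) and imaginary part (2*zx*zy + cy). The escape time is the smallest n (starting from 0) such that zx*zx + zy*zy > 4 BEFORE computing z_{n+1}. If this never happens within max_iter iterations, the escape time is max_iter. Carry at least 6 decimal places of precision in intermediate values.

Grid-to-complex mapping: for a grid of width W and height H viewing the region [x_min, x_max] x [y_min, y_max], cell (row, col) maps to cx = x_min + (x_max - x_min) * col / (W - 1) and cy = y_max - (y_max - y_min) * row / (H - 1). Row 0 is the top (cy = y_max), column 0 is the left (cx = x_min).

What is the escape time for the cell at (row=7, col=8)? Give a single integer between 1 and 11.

Answer: 2

Derivation:
z_0 = 0 + 0i, c = 0.3900 + -1.5000i
Iter 1: z = 0.3900 + -1.5000i, |z|^2 = 2.4021
Iter 2: z = -1.7079 + -2.6700i, |z|^2 = 10.0458
Escaped at iteration 2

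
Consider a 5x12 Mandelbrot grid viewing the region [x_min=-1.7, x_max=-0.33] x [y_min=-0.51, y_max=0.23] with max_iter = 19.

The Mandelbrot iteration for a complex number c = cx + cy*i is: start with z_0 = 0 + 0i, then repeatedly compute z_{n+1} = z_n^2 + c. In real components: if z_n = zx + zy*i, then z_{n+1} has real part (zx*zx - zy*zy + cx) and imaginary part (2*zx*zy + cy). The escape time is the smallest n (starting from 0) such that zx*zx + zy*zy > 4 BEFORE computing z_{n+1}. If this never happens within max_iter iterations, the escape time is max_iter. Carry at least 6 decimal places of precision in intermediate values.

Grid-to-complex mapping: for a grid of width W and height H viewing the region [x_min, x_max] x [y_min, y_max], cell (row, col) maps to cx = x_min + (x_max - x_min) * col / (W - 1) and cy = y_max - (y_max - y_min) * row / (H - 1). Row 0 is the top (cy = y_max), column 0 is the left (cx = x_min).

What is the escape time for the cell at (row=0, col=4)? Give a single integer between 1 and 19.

z_0 = 0 + 0i, c = -0.3300 + 0.2300i
Iter 1: z = -0.3300 + 0.2300i, |z|^2 = 0.1618
Iter 2: z = -0.2740 + 0.0782i, |z|^2 = 0.0812
Iter 3: z = -0.2610 + 0.1871i, |z|^2 = 0.1032
Iter 4: z = -0.2969 + 0.1323i, |z|^2 = 0.1056
Iter 5: z = -0.2594 + 0.1514i, |z|^2 = 0.0902
Iter 6: z = -0.2857 + 0.1514i, |z|^2 = 0.1045
Iter 7: z = -0.2713 + 0.1435i, |z|^2 = 0.0942
Iter 8: z = -0.2770 + 0.1521i, |z|^2 = 0.0999
Iter 9: z = -0.2764 + 0.1457i, |z|^2 = 0.0977
Iter 10: z = -0.2748 + 0.1494i, |z|^2 = 0.0979
Iter 11: z = -0.2768 + 0.1479i, |z|^2 = 0.0985
Iter 12: z = -0.2752 + 0.1481i, |z|^2 = 0.0977
Iter 13: z = -0.2762 + 0.1485i, |z|^2 = 0.0983
Iter 14: z = -0.2758 + 0.1480i, |z|^2 = 0.0979
Iter 15: z = -0.2759 + 0.1484i, |z|^2 = 0.0981
Iter 16: z = -0.2759 + 0.1481i, |z|^2 = 0.0981
Iter 17: z = -0.2758 + 0.1483i, |z|^2 = 0.0981
Iter 18: z = -0.2759 + 0.1482i, |z|^2 = 0.0981

Answer: 19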